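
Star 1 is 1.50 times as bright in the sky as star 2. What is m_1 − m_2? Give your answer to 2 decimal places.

m_1 − m_2 ≈ -0.44

Pogson: Δm = −2.5 log₁₀(ratio) = −2.5 log₁₀(1.50) = −2.5 × 0.1761 = -0.440
Star 1 is brighter, so it has the smaller magnitude: the difference is negative.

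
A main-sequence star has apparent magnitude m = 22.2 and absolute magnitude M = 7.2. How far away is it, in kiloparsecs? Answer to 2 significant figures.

d ≈ 10 kpc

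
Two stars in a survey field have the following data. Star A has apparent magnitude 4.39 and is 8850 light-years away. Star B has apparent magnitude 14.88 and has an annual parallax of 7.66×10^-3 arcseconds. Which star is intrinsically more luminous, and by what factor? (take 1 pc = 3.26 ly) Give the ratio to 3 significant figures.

Star A is more luminous, by a factor of 6.79×10^6.

Star A: d = 8850 ly / 3.26 = 2715 pc
Star A: M = m − 5 log₁₀ d + 5 = 4.39 − 5·3.4337 + 5 = -7.779
Star B: d = 1/p = 1/7.66×10^-3″ = 130.5 pc
Star B: M = m − 5 log₁₀ d + 5 = 14.88 − 5·2.1158 + 5 = 9.301
ΔM = M_A − M_B = -7.779 − (9.301) = -17.080; smaller M is more luminous → Star A.
L ratio = 10^(0.4 |ΔM|) = 10^6.832 = 6.791×10^6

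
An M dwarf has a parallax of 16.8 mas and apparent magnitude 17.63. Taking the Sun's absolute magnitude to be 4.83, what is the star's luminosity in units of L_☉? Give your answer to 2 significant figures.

L/L_☉ ≈ 2.7×10^-4

d = 1/p = 1000/16.8 mas = 59.52 pc
M = m − 5 log₁₀ d + 5 = 17.63 − 5·1.7747 + 5 = 13.757
M − M_☉ = 13.757 − 4.83 = 8.927
L/L_☉ = 10^(−0.4 × 8.927) = 2.688×10^-4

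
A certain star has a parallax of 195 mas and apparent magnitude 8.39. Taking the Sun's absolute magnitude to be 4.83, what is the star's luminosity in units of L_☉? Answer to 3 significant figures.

L/L_☉ ≈ 9.91×10^-3

d = 1/p = 1000/195 mas = 5.128 pc
M = m − 5 log₁₀ d + 5 = 8.39 − 5·0.7100 + 5 = 9.840
M − M_☉ = 9.840 − 4.83 = 5.010
L/L_☉ = 10^(−0.4 × 5.010) = 9.907×10^-3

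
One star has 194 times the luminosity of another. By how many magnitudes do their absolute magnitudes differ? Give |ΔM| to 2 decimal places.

|ΔM| ≈ 5.72

Pogson: ΔM = −2.5 log₁₀(ratio) = −2.5 log₁₀(194) = −2.5 × 2.2878 = -5.720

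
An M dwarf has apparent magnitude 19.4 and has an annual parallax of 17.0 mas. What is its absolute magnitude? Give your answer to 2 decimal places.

M ≈ 15.55

p = 17.0 mas = 0.0170″ → d = 1/p = 58.82 pc
5 log₁₀(d/10 pc) = 5 log₁₀(58.82) − 5 = 3.848
M = m − 5 log₁₀(d/10) = 19.4 − 3.848 = 15.552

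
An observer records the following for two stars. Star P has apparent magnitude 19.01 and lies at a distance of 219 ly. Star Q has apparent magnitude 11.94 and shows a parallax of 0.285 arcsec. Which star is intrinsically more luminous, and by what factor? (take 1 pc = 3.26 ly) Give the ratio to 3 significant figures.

Star P: d = 219 ly / 3.26 = 67.18 pc
Star P: M = m − 5 log₁₀ d + 5 = 19.01 − 5·1.8272 + 5 = 14.874
Star Q: d = 1/p = 1/0.285″ = 3.509 pc
Star Q: M = m − 5 log₁₀ d + 5 = 11.94 − 5·0.5452 + 5 = 14.214
ΔM = M_P − M_Q = 14.874 − (14.214) = 0.660; smaller M is more luminous → Star Q.
L ratio = 10^(0.4 |ΔM|) = 10^0.264 = 1.836

Star Q is more luminous, by a factor of 1.84.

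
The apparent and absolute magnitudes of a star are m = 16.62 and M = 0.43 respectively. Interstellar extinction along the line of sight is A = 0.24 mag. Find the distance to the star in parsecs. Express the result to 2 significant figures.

m − M = 5 log₁₀(d/10 pc) + A  ⇒  16.62 − (0.43) − 0.24 = 5 log₁₀(d/10)
15.950 = 5 log₁₀(d/10)
log₁₀ d = (m − M − A)/5 + 1 = 4.1900
d = 10^4.1900 = 15490 pc

d ≈ 15000 pc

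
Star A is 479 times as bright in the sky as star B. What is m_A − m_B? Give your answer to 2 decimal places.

m_A − m_B ≈ -6.70

Pogson: Δm = −2.5 log₁₀(ratio) = −2.5 log₁₀(479) = −2.5 × 2.6803 = -6.701
Star A is brighter, so it has the smaller magnitude: the difference is negative.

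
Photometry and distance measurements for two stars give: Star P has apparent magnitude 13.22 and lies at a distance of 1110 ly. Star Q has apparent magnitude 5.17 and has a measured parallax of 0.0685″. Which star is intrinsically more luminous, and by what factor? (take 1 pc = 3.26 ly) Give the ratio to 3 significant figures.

Star Q is more luminous, by a factor of 3.05.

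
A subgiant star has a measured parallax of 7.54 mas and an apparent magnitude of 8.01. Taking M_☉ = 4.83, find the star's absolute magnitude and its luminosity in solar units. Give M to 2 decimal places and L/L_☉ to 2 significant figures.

d = 1/p = 1000/7.54 mas = 132.6 pc
M = m − 5 log₁₀ d + 5 = 8.01 − 5·2.1226 + 5 = 2.397
M − M_☉ = 2.397 − 4.83 = -2.433
L/L_☉ = 10^(−0.4 × -2.433) = 9.403

M ≈ 2.40; L/L_☉ ≈ 9.4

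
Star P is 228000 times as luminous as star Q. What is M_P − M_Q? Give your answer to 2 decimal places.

Pogson: ΔM = −2.5 log₁₀(ratio) = −2.5 log₁₀(228000) = −2.5 × 5.3579 = -13.395
Star P is brighter, so it has the smaller magnitude: the difference is negative.

M_P − M_Q ≈ -13.39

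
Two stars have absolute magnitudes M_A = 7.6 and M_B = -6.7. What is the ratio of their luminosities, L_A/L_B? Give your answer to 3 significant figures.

ΔM = M_A − M_B = 14.3
L_A/L_B = 10^(−0.4 ΔM) = 10^-5.720 = 1.905×10^-6

L_A/L_B ≈ 1.91×10^-6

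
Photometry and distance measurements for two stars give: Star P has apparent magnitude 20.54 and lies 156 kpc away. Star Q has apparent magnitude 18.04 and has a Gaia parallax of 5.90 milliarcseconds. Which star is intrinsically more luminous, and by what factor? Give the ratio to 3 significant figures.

Star P: d = 156 kpc = 156000 pc
Star P: M = m − 5 log₁₀ d + 5 = 20.54 − 5·5.1931 + 5 = -0.426
Star Q: p = 5.90 mas = 5.90×10^-3″ → d = 1/p = 169.5 pc
Star Q: M = m − 5 log₁₀ d + 5 = 18.04 − 5·2.2291 + 5 = 11.894
ΔM = M_P − M_Q = -0.426 − (11.894) = -12.320; smaller M is more luminous → Star P.
L ratio = 10^(0.4 |ΔM|) = 10^4.928 = 84710

Star P is more luminous, by a factor of 84700.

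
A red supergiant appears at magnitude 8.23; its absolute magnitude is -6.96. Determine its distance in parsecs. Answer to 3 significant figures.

μ = m − M = 15.190
m − M = 5 log₁₀ d − 5
log₁₀ d = (m − M)/5 + 1 = 4.0380
d = 10^4.0380 = 10910 pc

d ≈ 10900 pc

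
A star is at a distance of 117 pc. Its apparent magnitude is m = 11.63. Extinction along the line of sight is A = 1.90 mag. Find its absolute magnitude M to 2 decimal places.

5 log₁₀(d/10 pc) = 5 log₁₀(117.0) − 5 = 5.341
M = m − 5 log₁₀(d/10) − A = 11.63 − 5.341 − 1.90 = 4.389

M ≈ 4.39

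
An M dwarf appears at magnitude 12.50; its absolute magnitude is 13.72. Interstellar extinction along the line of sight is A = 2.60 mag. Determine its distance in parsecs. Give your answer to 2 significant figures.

d ≈ 1.7 pc

m − M = 5 log₁₀(d/10 pc) + A  ⇒  12.50 − (13.72) − 2.60 = 5 log₁₀(d/10)
-3.820 = 5 log₁₀(d/10)
log₁₀ d = (m − M − A)/5 + 1 = 0.2360
d = 10^0.2360 = 1.722 pc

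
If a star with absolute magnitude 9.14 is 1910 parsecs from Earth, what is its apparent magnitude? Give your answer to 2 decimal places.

m = M + 5 log₁₀ d − 5 = 9.14 + 5·3.2810 − 5 = 20.545

m ≈ 20.55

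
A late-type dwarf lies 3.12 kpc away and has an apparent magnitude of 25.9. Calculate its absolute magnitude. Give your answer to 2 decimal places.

M ≈ 13.43

d = 3.12 kpc = 3120 pc
5 log₁₀(d/10 pc) = 5 log₁₀(3120) − 5 = 12.471
M = m − 5 log₁₀(d/10) = 25.9 − 12.471 = 13.429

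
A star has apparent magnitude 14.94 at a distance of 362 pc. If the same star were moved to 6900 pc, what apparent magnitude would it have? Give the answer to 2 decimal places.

m ≈ 21.34

Flux ∝ 1/d², so Δm = 5 log₁₀(d₂/d₁) = 5 log₁₀(6900/362) = 6.401
m₂ = m₁ + Δm = 14.94 + (6.401) = 21.341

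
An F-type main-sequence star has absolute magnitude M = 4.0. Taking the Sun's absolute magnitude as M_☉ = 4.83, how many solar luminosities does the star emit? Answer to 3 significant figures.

L/L_☉ ≈ 2.15

M − M_☉ = 4.0 − 4.83 = -0.830
L/L_☉ = 10^(−0.4 (M − M_☉)) = 10^0.332 = 2.148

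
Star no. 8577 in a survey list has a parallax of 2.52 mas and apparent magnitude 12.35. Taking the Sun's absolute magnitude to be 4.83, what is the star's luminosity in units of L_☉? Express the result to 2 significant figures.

L/L_☉ ≈ 1.5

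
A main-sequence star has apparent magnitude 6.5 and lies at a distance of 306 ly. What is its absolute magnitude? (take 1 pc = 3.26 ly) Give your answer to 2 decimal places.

M ≈ 1.64

d = 306 ly / 3.26 = 93.87 pc
5 log₁₀(d/10 pc) = 5 log₁₀(93.87) − 5 = 4.863
M = m − 5 log₁₀(d/10) = 6.5 − 4.863 = 1.637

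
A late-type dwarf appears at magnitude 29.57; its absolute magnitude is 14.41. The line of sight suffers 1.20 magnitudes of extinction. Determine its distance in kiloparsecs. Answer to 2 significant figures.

m − M = 5 log₁₀(d/10 pc) + A  ⇒  29.57 − (14.41) − 1.20 = 5 log₁₀(d/10)
13.960 = 5 log₁₀(d/10)
log₁₀ d = (m − M − A)/5 + 1 = 3.7920
d = 10^3.7920 = 6194 pc
= 6.194 kpc

d ≈ 6.2 kpc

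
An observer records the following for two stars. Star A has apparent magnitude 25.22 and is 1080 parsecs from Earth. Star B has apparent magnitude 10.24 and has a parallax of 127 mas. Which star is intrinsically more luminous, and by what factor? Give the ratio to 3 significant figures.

Star B is more luminous, by a factor of 52.2.

Star A: M = m − 5 log₁₀ d + 5 = 25.22 − 5·3.0334 + 5 = 15.053
Star B: p = 127 mas = 0.127″ → d = 1/p = 7.874 pc
Star B: M = m − 5 log₁₀ d + 5 = 10.24 − 5·0.8962 + 5 = 10.759
ΔM = M_A − M_B = 15.053 − (10.759) = 4.294; smaller M is more luminous → Star B.
L ratio = 10^(0.4 |ΔM|) = 10^1.718 = 52.18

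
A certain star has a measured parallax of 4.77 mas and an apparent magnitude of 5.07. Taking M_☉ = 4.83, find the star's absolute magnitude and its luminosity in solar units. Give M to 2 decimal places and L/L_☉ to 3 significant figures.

M ≈ -1.54; L/L_☉ ≈ 352

d = 1/p = 1000/4.77 mas = 209.6 pc
M = m − 5 log₁₀ d + 5 = 5.07 − 5·2.3215 + 5 = -1.537
M − M_☉ = -1.537 − 4.83 = -6.367
L/L_☉ = 10^(−0.4 × -6.367) = 352.3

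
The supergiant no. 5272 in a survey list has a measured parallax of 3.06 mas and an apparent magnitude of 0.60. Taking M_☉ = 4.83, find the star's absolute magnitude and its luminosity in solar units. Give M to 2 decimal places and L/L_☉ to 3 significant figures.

d = 1/p = 1000/3.06 mas = 326.8 pc
M = m − 5 log₁₀ d + 5 = 0.60 − 5·2.5143 + 5 = -6.971
M − M_☉ = -6.971 − 4.83 = -11.801
L/L_☉ = 10^(−0.4 × -11.801) = 52550

M ≈ -6.97; L/L_☉ ≈ 52500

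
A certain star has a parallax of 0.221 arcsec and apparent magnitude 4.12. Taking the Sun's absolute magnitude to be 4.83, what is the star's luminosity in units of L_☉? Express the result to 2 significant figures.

L/L_☉ ≈ 0.39

d = 1/p = 1/0.221″ = 4.525 pc
M = m − 5 log₁₀ d + 5 = 4.12 − 5·0.6556 + 5 = 5.842
M − M_☉ = 5.842 − 4.83 = 1.012
L/L_☉ = 10^(−0.4 × 1.012) = 0.3937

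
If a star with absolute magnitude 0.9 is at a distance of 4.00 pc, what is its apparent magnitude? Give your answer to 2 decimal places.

m ≈ -1.09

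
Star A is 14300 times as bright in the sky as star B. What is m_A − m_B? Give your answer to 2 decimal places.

Pogson: Δm = −2.5 log₁₀(ratio) = −2.5 log₁₀(14300) = −2.5 × 4.1553 = -10.388
Star A is brighter, so it has the smaller magnitude: the difference is negative.

m_A − m_B ≈ -10.39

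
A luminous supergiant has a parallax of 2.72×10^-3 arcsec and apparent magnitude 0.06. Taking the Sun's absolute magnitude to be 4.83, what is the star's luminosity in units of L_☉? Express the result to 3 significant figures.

L/L_☉ ≈ 109000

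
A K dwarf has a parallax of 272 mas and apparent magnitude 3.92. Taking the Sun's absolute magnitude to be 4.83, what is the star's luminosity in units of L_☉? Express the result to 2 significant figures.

L/L_☉ ≈ 0.31

d = 1/p = 1000/272 mas = 3.676 pc
M = m − 5 log₁₀ d + 5 = 3.92 − 5·0.5654 + 5 = 6.093
M − M_☉ = 6.093 − 4.83 = 1.263
L/L_☉ = 10^(−0.4 × 1.263) = 0.3125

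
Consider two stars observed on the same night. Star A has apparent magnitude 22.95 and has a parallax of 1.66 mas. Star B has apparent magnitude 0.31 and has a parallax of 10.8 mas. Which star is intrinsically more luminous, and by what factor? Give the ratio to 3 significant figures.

Star B is more luminous, by a factor of 2.69×10^7.

Star A: p = 1.66 mas = 1.66×10^-3″ → d = 1/p = 602.4 pc
Star A: M = m − 5 log₁₀ d + 5 = 22.95 − 5·2.7799 + 5 = 14.051
Star B: p = 10.8 mas = 0.0108″ → d = 1/p = 92.59 pc
Star B: M = m − 5 log₁₀ d + 5 = 0.31 − 5·1.9666 + 5 = -4.523
ΔM = M_A − M_B = 14.051 − (-4.523) = 18.573; smaller M is more luminous → Star B.
L ratio = 10^(0.4 |ΔM|) = 10^7.429 = 2.688×10^7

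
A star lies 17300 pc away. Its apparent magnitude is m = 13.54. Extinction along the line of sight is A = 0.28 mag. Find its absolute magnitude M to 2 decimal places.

5 log₁₀(d/10 pc) = 5 log₁₀(17300) − 5 = 16.190
M = m − 5 log₁₀(d/10) − A = 13.54 − 16.190 − 0.28 = -2.930

M ≈ -2.93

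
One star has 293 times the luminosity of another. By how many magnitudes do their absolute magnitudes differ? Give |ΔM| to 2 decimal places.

Pogson: ΔM = −2.5 log₁₀(ratio) = −2.5 log₁₀(293) = −2.5 × 2.4669 = -6.167

|ΔM| ≈ 6.17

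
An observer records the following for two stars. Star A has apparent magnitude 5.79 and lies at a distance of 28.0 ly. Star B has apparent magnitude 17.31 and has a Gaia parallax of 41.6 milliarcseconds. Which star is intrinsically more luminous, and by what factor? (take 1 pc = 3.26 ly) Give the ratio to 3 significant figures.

Star A: d = 28.0 ly / 3.26 = 8.589 pc
Star A: M = m − 5 log₁₀ d + 5 = 5.79 − 5·0.9339 + 5 = 6.120
Star B: p = 41.6 mas = 0.0416″ → d = 1/p = 24.04 pc
Star B: M = m − 5 log₁₀ d + 5 = 17.31 − 5·1.3809 + 5 = 15.405
ΔM = M_A − M_B = 6.120 − (15.405) = -9.285; smaller M is more luminous → Star A.
L ratio = 10^(0.4 |ΔM|) = 10^3.714 = 5177

Star A is more luminous, by a factor of 5180.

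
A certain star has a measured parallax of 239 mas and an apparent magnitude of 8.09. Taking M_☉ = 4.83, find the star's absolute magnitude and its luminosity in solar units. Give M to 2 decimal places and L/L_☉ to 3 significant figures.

M ≈ 9.98; L/L_☉ ≈ 8.69×10^-3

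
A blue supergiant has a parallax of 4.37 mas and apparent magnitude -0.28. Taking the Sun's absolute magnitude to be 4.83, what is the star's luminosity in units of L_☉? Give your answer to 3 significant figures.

d = 1/p = 1000/4.37 mas = 228.8 pc
M = m − 5 log₁₀ d + 5 = -0.28 − 5·2.3595 + 5 = -7.078
M − M_☉ = -7.078 − 4.83 = -11.908
L/L_☉ = 10^(−0.4 × -11.908) = 57950

L/L_☉ ≈ 57900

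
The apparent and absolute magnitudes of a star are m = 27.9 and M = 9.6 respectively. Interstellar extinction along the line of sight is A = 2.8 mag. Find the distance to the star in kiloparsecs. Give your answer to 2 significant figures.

d ≈ 13 kpc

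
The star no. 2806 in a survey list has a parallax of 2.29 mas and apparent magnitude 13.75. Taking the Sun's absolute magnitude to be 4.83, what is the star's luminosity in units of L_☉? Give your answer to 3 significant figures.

L/L_☉ ≈ 0.516

d = 1/p = 1000/2.29 mas = 436.7 pc
M = m − 5 log₁₀ d + 5 = 13.75 − 5·2.6402 + 5 = 5.549
M − M_☉ = 5.549 − 4.83 = 0.719
L/L_☉ = 10^(−0.4 × 0.719) = 0.5156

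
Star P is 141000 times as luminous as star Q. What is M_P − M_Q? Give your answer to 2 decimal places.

M_P − M_Q ≈ -12.87

Pogson: ΔM = −2.5 log₁₀(ratio) = −2.5 log₁₀(141000) = −2.5 × 5.1492 = -12.873
Star P is brighter, so it has the smaller magnitude: the difference is negative.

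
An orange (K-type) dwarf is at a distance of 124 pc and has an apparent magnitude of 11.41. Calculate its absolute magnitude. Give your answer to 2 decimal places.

M ≈ 5.94

5 log₁₀(d/10 pc) = 5 log₁₀(124.0) − 5 = 5.467
M = m − 5 log₁₀(d/10) = 11.41 − 5.467 = 5.943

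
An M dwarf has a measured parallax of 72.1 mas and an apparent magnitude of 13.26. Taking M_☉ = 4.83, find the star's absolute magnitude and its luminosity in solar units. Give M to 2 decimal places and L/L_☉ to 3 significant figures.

d = 1/p = 1000/72.1 mas = 13.87 pc
M = m − 5 log₁₀ d + 5 = 13.26 − 5·1.1421 + 5 = 12.550
M − M_☉ = 12.550 − 4.83 = 7.720
L/L_☉ = 10^(−0.4 × 7.720) = 8.168×10^-4

M ≈ 12.55; L/L_☉ ≈ 8.17×10^-4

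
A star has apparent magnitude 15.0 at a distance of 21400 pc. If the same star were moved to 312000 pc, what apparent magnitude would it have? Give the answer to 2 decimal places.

Flux ∝ 1/d², so Δm = 5 log₁₀(d₂/d₁) = 5 log₁₀(312000/21400) = 5.819
m₂ = m₁ + Δm = 15.0 + (5.819) = 20.819

m ≈ 20.82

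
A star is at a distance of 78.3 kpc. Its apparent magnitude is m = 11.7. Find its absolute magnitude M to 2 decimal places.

d = 78.3 kpc = 78300 pc
5 log₁₀(d/10 pc) = 5 log₁₀(78300) − 5 = 19.469
M = m − 5 log₁₀(d/10) = 11.7 − 19.469 = -7.769

M ≈ -7.77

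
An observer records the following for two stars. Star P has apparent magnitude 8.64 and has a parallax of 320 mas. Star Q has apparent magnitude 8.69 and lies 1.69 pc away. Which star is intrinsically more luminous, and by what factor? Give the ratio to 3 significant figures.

Star P: p = 320 mas = 0.320″ → d = 1/p = 3.125 pc
Star P: M = m − 5 log₁₀ d + 5 = 8.64 − 5·0.4949 + 5 = 11.166
Star Q: M = m − 5 log₁₀ d + 5 = 8.69 − 5·0.2279 + 5 = 12.551
ΔM = M_P − M_Q = 11.166 − (12.551) = -1.385; smaller M is more luminous → Star P.
L ratio = 10^(0.4 |ΔM|) = 10^0.554 = 3.580

Star P is more luminous, by a factor of 3.58.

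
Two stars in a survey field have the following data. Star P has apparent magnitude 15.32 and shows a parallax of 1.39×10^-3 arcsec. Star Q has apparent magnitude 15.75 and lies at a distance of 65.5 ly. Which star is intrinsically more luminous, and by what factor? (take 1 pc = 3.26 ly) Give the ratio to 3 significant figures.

Star P is more luminous, by a factor of 1910.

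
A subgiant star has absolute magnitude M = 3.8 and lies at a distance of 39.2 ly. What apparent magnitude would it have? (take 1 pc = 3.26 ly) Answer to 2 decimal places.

d = 39.2 ly / 3.26 = 12.02 pc
m = M + 5 log₁₀ d − 5 = 3.8 + 5·1.0801 − 5 = 4.200

m ≈ 4.20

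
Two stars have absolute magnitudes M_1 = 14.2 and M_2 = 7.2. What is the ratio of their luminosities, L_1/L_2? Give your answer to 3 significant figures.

ΔM = M_1 − M_2 = 7.0
L_1/L_2 = 10^(−0.4 ΔM) = 10^-2.800 = 1.585×10^-3

L_1/L_2 ≈ 1.58×10^-3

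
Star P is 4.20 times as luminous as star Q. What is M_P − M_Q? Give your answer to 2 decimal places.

M_P − M_Q ≈ -1.56

Pogson: ΔM = −2.5 log₁₀(ratio) = −2.5 log₁₀(4.20) = −2.5 × 0.6232 = -1.558
Star P is brighter, so it has the smaller magnitude: the difference is negative.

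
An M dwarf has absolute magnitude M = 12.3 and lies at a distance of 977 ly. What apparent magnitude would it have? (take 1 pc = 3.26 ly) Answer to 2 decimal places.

d = 977 ly / 3.26 = 299.7 pc
m = M + 5 log₁₀ d − 5 = 12.3 + 5·2.4767 − 5 = 19.683

m ≈ 19.68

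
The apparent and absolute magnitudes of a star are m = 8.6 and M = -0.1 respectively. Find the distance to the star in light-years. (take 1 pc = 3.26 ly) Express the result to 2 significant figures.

d ≈ 1800 ly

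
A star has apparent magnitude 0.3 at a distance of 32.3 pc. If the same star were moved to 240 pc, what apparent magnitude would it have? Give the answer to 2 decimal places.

m ≈ 4.66

Flux ∝ 1/d², so Δm = 5 log₁₀(d₂/d₁) = 5 log₁₀(240/32.3) = 4.355
m₂ = m₁ + Δm = 0.3 + (4.355) = 4.655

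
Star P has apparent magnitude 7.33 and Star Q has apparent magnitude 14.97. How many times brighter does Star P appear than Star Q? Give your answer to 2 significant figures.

1100

Magnitude difference = -7.64
Flux ratio = 10^(−0.4 Δm) = 10^(−0.4 × -7.64) = 10^3.056 = 1138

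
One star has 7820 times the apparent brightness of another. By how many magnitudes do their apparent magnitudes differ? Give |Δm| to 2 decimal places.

|Δm| ≈ 9.73

Pogson: Δm = −2.5 log₁₀(ratio) = −2.5 log₁₀(7820) = −2.5 × 3.8932 = -9.733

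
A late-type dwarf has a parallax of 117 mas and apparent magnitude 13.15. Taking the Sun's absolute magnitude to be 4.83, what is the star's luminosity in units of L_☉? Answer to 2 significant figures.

L/L_☉ ≈ 3.4×10^-4

d = 1/p = 1000/117 mas = 8.547 pc
M = m − 5 log₁₀ d + 5 = 13.15 − 5·0.9318 + 5 = 13.491
M − M_☉ = 13.491 − 4.83 = 8.661
L/L_☉ = 10^(−0.4 × 8.661) = 3.433×10^-4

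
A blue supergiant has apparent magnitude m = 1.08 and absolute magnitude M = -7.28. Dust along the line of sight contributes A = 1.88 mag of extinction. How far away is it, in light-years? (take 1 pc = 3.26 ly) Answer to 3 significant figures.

m − M = 5 log₁₀(d/10 pc) + A  ⇒  1.08 − (-7.28) − 1.88 = 5 log₁₀(d/10)
6.480 = 5 log₁₀(d/10)
log₁₀ d = (m − M − A)/5 + 1 = 2.2960
d = 10^2.2960 = 197.7 pc
= 644.5 ly

d ≈ 644 ly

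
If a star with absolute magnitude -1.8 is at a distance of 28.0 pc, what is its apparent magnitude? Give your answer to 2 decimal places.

m ≈ 0.44

m = M + 5 log₁₀ d − 5 = -1.8 + 5·1.4472 − 5 = 0.436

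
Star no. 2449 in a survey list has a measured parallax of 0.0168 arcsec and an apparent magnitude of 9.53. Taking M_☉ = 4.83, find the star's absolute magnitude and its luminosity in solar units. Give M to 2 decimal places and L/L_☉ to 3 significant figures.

d = 1/p = 1/0.0168″ = 59.52 pc
M = m − 5 log₁₀ d + 5 = 9.53 − 5·1.7747 + 5 = 5.657
M − M_☉ = 5.657 − 4.83 = 0.827
L/L_☉ = 10^(−0.4 × 0.827) = 0.4671

M ≈ 5.66; L/L_☉ ≈ 0.467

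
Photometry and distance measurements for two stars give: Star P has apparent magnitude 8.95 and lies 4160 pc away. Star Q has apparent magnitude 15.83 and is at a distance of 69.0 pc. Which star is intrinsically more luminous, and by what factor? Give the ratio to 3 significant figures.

Star P is more luminous, by a factor of 2.05×10^6.

Star P: M = m − 5 log₁₀ d + 5 = 8.95 − 5·3.6191 + 5 = -4.145
Star Q: M = m − 5 log₁₀ d + 5 = 15.83 − 5·1.8388 + 5 = 11.636
ΔM = M_P − M_Q = -4.145 − (11.636) = -15.781; smaller M is more luminous → Star P.
L ratio = 10^(0.4 |ΔM|) = 10^6.312 = 2.053×10^6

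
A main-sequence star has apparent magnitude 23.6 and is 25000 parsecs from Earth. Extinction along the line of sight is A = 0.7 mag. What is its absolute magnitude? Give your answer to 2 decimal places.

M ≈ 5.91

5 log₁₀(d/10 pc) = 5 log₁₀(25000) − 5 = 16.990
M = m − 5 log₁₀(d/10) − A = 23.6 − 16.990 − 0.7 = 5.910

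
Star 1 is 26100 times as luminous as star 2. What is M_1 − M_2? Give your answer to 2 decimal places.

M_1 − M_2 ≈ -11.04

Pogson: ΔM = −2.5 log₁₀(ratio) = −2.5 log₁₀(26100) = −2.5 × 4.4166 = -11.042
Star 1 is brighter, so it has the smaller magnitude: the difference is negative.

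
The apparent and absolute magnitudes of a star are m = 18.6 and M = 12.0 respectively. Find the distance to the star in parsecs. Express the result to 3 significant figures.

d ≈ 209 pc

Distance modulus: m − M = 18.6 − (12.0) = 6.600
m − M = 5 log₁₀ d − 5
log₁₀ d = (m − M)/5 + 1 = 2.3200
d = 10^2.3200 = 208.9 pc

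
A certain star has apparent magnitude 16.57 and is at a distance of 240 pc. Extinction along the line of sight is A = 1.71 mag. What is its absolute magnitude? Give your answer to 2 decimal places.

5 log₁₀(d/10 pc) = 5 log₁₀(240.0) − 5 = 6.901
M = m − 5 log₁₀(d/10) − A = 16.57 − 6.901 − 1.71 = 7.959

M ≈ 7.96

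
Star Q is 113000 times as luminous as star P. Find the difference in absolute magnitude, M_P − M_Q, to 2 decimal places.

Pogson: ΔM = −2.5 log₁₀(ratio) = −2.5 log₁₀(113000) = −2.5 × 5.0531 = -12.633
Star Q is brighter so has the smaller magnitude: M_P − M_Q is positive.

M_P − M_Q ≈ 12.63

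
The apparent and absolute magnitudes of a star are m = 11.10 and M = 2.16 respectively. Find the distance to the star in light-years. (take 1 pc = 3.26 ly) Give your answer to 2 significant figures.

Distance modulus: m − M = 11.10 − (2.16) = 8.940
m − M = 5 log₁₀ d − 5
log₁₀ d = (m − M)/5 + 1 = 2.7880
d = 10^2.7880 = 613.8 pc
= 2001 ly

d ≈ 2000 ly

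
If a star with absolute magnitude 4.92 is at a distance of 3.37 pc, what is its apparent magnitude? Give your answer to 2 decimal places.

m ≈ 2.56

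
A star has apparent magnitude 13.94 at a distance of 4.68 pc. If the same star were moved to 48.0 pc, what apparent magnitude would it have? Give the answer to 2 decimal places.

m ≈ 18.99

Flux ∝ 1/d², so Δm = 5 log₁₀(d₂/d₁) = 5 log₁₀(48.0/4.68) = 5.055
m₂ = m₁ + Δm = 13.94 + (5.055) = 18.995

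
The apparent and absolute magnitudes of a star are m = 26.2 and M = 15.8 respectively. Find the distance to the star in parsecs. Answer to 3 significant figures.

μ = m − M = 10.400
m − M = 5 log₁₀ d − 5
log₁₀ d = (m − M)/5 + 1 = 3.0800
d = 10^3.0800 = 1202 pc

d ≈ 1200 pc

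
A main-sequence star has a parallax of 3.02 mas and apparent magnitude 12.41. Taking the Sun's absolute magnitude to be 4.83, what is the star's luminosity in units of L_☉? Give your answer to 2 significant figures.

d = 1/p = 1000/3.02 mas = 331.1 pc
M = m − 5 log₁₀ d + 5 = 12.41 − 5·2.5200 + 5 = 4.810
M − M_☉ = 4.810 − 4.83 = -0.020
L/L_☉ = 10^(−0.4 × -0.020) = 1.019

L/L_☉ ≈ 1.0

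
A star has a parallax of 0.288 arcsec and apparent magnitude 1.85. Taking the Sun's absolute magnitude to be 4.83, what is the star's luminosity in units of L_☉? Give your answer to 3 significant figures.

L/L_☉ ≈ 1.88

d = 1/p = 1/0.288″ = 3.472 pc
M = m − 5 log₁₀ d + 5 = 1.85 − 5·0.5406 + 5 = 4.147
M − M_☉ = 4.147 − 4.83 = -0.683
L/L_☉ = 10^(−0.4 × -0.683) = 1.876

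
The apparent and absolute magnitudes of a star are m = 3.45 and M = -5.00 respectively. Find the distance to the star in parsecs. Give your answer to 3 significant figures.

d ≈ 490 pc

Distance modulus: m − M = 3.45 − (-5.00) = 8.450
m − M = 5 log₁₀ d − 5
log₁₀ d = (m − M)/5 + 1 = 2.6900
d = 10^2.6900 = 489.8 pc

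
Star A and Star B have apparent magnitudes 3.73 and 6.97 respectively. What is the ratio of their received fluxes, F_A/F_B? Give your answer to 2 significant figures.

F_A/F_B ≈ 20

Magnitude difference = -3.24
Flux ratio = 10^(−0.4 Δm) = 10^(−0.4 × -3.24) = 10^1.296 = 19.77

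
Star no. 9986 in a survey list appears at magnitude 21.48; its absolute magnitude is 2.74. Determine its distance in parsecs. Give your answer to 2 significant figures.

d ≈ 56000 pc

Distance modulus: m − M = 21.48 − (2.74) = 18.740
m − M = 5 log₁₀ d − 5
log₁₀ d = (m − M)/5 + 1 = 4.7480
d = 10^4.7480 = 55980 pc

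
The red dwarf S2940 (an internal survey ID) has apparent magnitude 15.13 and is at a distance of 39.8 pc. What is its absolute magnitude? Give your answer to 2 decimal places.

5 log₁₀(d/10 pc) = 5 log₁₀(39.80) − 5 = 2.999
M = m − 5 log₁₀(d/10) = 15.13 − 2.999 = 12.131

M ≈ 12.13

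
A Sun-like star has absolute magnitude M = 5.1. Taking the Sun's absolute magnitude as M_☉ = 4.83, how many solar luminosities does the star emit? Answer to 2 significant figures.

L/L_☉ ≈ 0.78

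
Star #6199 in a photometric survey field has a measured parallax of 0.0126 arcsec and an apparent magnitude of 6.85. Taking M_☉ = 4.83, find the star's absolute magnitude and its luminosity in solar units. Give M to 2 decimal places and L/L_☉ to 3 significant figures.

d = 1/p = 1/0.0126″ = 79.37 pc
M = m − 5 log₁₀ d + 5 = 6.85 − 5·1.8996 + 5 = 2.352
M − M_☉ = 2.352 − 4.83 = -2.478
L/L_☉ = 10^(−0.4 × -2.478) = 9.801

M ≈ 2.35; L/L_☉ ≈ 9.80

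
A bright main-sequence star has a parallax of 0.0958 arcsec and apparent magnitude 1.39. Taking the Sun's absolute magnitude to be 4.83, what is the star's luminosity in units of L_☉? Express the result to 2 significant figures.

L/L_☉ ≈ 26

d = 1/p = 1/0.0958″ = 10.44 pc
M = m − 5 log₁₀ d + 5 = 1.39 − 5·1.0186 + 5 = 1.297
M − M_☉ = 1.297 − 4.83 = -3.533
L/L_☉ = 10^(−0.4 × -3.533) = 25.90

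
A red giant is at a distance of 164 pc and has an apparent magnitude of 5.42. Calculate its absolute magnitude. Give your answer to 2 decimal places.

5 log₁₀(d/10 pc) = 5 log₁₀(164.0) − 5 = 6.074
M = m − 5 log₁₀(d/10) = 5.42 − 6.074 = -0.654

M ≈ -0.65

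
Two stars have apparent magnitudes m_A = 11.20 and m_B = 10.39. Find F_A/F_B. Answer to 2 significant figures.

Δm = 11.20 − (10.39) = 0.81
Flux ratio = 10^(−0.4 Δm) = 10^(−0.4 × 0.81) = 10^-0.324 = 0.4742

F_A/F_B ≈ 0.47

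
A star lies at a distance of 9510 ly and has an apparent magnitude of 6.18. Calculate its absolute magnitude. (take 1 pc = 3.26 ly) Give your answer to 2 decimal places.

M ≈ -6.14

d = 9510 ly / 3.26 = 2917 pc
5 log₁₀(d/10 pc) = 5 log₁₀(2917) − 5 = 12.325
M = m − 5 log₁₀(d/10) = 6.18 − 12.325 = -6.145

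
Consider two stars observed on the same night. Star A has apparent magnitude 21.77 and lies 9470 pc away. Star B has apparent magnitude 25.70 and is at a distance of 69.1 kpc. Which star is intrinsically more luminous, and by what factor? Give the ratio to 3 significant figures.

Star A: M = m − 5 log₁₀ d + 5 = 21.77 − 5·3.9763 + 5 = 6.888
Star B: d = 69.1 kpc = 69100 pc
Star B: M = m − 5 log₁₀ d + 5 = 25.70 − 5·4.8395 + 5 = 6.503
ΔM = M_A − M_B = 6.888 − (6.503) = 0.386; smaller M is more luminous → Star B.
L ratio = 10^(0.4 |ΔM|) = 10^0.154 = 1.426

Star B is more luminous, by a factor of 1.43.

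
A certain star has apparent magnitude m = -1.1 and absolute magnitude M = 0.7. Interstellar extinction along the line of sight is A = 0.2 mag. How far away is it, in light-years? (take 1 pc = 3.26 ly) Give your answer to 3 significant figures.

d ≈ 13.0 ly

m − M = 5 log₁₀(d/10 pc) + A  ⇒  -1.1 − (0.7) − 0.2 = 5 log₁₀(d/10)
-2.000 = 5 log₁₀(d/10)
log₁₀ d = (m − M − A)/5 + 1 = 0.6000
d = 10^0.6000 = 3.981 pc
= 12.98 ly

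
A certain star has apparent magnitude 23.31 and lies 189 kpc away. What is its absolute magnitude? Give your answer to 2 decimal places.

d = 189 kpc = 189000 pc
5 log₁₀(d/10 pc) = 5 log₁₀(189000) − 5 = 21.382
M = m − 5 log₁₀(d/10) = 23.31 − 21.382 = 1.928

M ≈ 1.93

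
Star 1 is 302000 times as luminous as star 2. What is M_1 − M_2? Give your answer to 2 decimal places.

M_1 − M_2 ≈ -13.70

Pogson: ΔM = −2.5 log₁₀(ratio) = −2.5 log₁₀(302000) = −2.5 × 5.4800 = -13.700
Star 1 is brighter, so it has the smaller magnitude: the difference is negative.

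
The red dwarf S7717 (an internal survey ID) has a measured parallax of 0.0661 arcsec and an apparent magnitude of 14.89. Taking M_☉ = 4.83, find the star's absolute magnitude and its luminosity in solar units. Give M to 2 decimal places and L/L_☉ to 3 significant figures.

d = 1/p = 1/0.0661″ = 15.13 pc
M = m − 5 log₁₀ d + 5 = 14.89 − 5·1.1798 + 5 = 13.991
M − M_☉ = 13.991 − 4.83 = 9.161
L/L_☉ = 10^(−0.4 × 9.161) = 2.166×10^-4

M ≈ 13.99; L/L_☉ ≈ 2.17×10^-4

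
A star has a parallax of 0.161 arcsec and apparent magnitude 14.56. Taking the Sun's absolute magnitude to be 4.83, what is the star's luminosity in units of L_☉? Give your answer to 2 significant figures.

d = 1/p = 1/0.161″ = 6.211 pc
M = m − 5 log₁₀ d + 5 = 14.56 − 5·0.7932 + 5 = 15.594
M − M_☉ = 15.594 − 4.83 = 10.764
L/L_☉ = 10^(−0.4 × 10.764) = 4.947×10^-5

L/L_☉ ≈ 4.9×10^-5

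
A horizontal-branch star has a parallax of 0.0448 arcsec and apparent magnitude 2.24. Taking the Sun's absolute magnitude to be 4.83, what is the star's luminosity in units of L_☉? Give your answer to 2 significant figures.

L/L_☉ ≈ 54

d = 1/p = 1/0.0448″ = 22.32 pc
M = m − 5 log₁₀ d + 5 = 2.24 − 5·1.3487 + 5 = 0.496
M − M_☉ = 0.496 − 4.83 = -4.334
L/L_☉ = 10^(−0.4 × -4.334) = 54.13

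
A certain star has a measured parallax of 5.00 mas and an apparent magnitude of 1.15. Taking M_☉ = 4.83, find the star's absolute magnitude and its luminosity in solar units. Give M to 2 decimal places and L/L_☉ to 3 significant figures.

M ≈ -5.36; L/L_☉ ≈ 11900

d = 1/p = 1000/5.00 mas = 200.0 pc
M = m − 5 log₁₀ d + 5 = 1.15 − 5·2.3010 + 5 = -5.355
M − M_☉ = -5.355 − 4.83 = -10.185
L/L_☉ = 10^(−0.4 × -10.185) = 11860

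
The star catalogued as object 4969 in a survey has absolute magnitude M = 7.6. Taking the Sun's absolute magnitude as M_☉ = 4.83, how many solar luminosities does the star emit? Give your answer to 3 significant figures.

L/L_☉ ≈ 0.0780

M − M_☉ = 7.6 − 4.83 = 2.770
L/L_☉ = 10^(−0.4 (M − M_☉)) = 10^-1.108 = 0.07798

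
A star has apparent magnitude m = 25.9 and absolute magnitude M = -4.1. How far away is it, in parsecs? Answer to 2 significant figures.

Distance modulus: m − M = 25.9 − (-4.1) = 30.000
m − M = 5 log₁₀ d − 5
log₁₀ d = (m − M)/5 + 1 = 7.0000
d = 10^7.0000 = 1.000×10^7 pc

d ≈ 1.0×10^7 pc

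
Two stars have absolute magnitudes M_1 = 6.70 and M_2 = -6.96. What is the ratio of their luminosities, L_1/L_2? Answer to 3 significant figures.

ΔM = M_1 − M_2 = 13.66
L_1/L_2 = 10^(−0.4 ΔM) = 10^-5.464 = 3.436×10^-6

L_1/L_2 ≈ 3.44×10^-6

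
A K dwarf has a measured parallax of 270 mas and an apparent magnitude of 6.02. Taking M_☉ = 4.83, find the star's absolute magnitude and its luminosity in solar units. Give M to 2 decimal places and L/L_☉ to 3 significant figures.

d = 1/p = 1000/270 mas = 3.704 pc
M = m − 5 log₁₀ d + 5 = 6.02 − 5·0.5686 + 5 = 8.177
M − M_☉ = 8.177 − 4.83 = 3.347
L/L_☉ = 10^(−0.4 × 3.347) = 0.04584

M ≈ 8.18; L/L_☉ ≈ 0.0458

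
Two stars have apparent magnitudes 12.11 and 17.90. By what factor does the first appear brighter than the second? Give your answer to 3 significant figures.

Δm = 12.11 − (17.90) = -5.79
Flux ratio = 10^(−0.4 Δm) = 10^(−0.4 × -5.79) = 10^2.316 = 207.0

207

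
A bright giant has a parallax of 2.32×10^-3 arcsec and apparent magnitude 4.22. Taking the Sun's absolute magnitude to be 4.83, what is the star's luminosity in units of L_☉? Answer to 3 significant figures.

d = 1/p = 1/2.32×10^-3″ = 431.0 pc
M = m − 5 log₁₀ d + 5 = 4.22 − 5·2.6345 + 5 = -3.953
M − M_☉ = -3.953 − 4.83 = -8.783
L/L_☉ = 10^(−0.4 × -8.783) = 3259

L/L_☉ ≈ 3260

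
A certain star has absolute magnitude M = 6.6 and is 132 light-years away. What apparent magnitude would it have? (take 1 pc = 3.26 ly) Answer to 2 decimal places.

d = 132 ly / 3.26 = 40.49 pc
m = M + 5 log₁₀ d − 5 = 6.6 + 5·1.6074 − 5 = 9.637

m ≈ 9.64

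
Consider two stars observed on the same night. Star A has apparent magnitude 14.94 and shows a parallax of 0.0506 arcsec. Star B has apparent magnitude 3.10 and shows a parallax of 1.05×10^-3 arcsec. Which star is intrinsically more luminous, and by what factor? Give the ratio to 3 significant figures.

Star B is more luminous, by a factor of 1.26×10^8.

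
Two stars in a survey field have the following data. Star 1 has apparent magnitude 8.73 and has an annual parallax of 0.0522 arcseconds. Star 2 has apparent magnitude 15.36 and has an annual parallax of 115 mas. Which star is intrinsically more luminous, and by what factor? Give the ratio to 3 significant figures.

Star 1 is more luminous, by a factor of 2180.

Star 1: d = 1/p = 1/0.0522″ = 19.16 pc
Star 1: M = m − 5 log₁₀ d + 5 = 8.73 − 5·1.2823 + 5 = 7.318
Star 2: p = 115 mas = 0.115″ → d = 1/p = 8.696 pc
Star 2: M = m − 5 log₁₀ d + 5 = 15.36 − 5·0.9393 + 5 = 15.663
ΔM = M_1 − M_2 = 7.318 − (15.663) = -8.345; smaller M is more luminous → Star 1.
L ratio = 10^(0.4 |ΔM|) = 10^3.338 = 2178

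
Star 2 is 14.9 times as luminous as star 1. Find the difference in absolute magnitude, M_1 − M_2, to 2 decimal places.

Pogson: ΔM = −2.5 log₁₀(ratio) = −2.5 log₁₀(14.9) = −2.5 × 1.1732 = -2.933
Star 2 is brighter so has the smaller magnitude: M_1 − M_2 is positive.

M_1 − M_2 ≈ 2.93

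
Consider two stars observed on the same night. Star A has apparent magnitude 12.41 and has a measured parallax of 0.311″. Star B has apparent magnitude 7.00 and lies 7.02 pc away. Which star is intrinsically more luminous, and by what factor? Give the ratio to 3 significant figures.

Star B is more luminous, by a factor of 695.

Star A: d = 1/p = 1/0.311″ = 3.215 pc
Star A: M = m − 5 log₁₀ d + 5 = 12.41 − 5·0.5072 + 5 = 14.874
Star B: M = m − 5 log₁₀ d + 5 = 7.00 − 5·0.8463 + 5 = 7.768
ΔM = M_A − M_B = 14.874 − (7.768) = 7.105; smaller M is more luminous → Star B.
L ratio = 10^(0.4 |ΔM|) = 10^2.842 = 695.3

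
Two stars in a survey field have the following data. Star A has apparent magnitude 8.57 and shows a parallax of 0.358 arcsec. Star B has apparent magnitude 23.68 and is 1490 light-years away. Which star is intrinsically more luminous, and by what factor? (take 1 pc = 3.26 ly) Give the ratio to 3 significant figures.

Star A: d = 1/p = 1/0.358″ = 2.793 pc
Star A: M = m − 5 log₁₀ d + 5 = 8.57 − 5·0.4461 + 5 = 11.339
Star B: d = 1490 ly / 3.26 = 457.1 pc
Star B: M = m − 5 log₁₀ d + 5 = 23.68 − 5·2.6600 + 5 = 15.380
ΔM = M_A − M_B = 11.339 − (15.380) = -4.041; smaller M is more luminous → Star A.
L ratio = 10^(0.4 |ΔM|) = 10^1.616 = 41.33

Star A is more luminous, by a factor of 41.3.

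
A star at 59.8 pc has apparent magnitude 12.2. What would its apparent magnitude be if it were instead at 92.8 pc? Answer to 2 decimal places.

Flux ∝ 1/d², so Δm = 5 log₁₀(d₂/d₁) = 5 log₁₀(92.8/59.8) = 0.954
m₂ = m₁ + Δm = 12.2 + (0.954) = 13.154

m ≈ 13.15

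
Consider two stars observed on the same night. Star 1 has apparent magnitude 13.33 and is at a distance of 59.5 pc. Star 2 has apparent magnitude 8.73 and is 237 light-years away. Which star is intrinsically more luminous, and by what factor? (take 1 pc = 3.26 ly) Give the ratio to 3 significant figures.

Star 2 is more luminous, by a factor of 103.

Star 1: M = m − 5 log₁₀ d + 5 = 13.33 − 5·1.7745 + 5 = 9.457
Star 2: d = 237 ly / 3.26 = 72.70 pc
Star 2: M = m − 5 log₁₀ d + 5 = 8.73 − 5·1.8615 + 5 = 4.422
ΔM = M_1 − M_2 = 9.457 − (4.422) = 5.035; smaller M is more luminous → Star 2.
L ratio = 10^(0.4 |ΔM|) = 10^2.014 = 103.3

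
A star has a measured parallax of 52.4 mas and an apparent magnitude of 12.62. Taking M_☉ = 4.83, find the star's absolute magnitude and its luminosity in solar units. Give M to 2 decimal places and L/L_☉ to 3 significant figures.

M ≈ 11.22; L/L_☉ ≈ 2.79×10^-3

d = 1/p = 1000/52.4 mas = 19.08 pc
M = m − 5 log₁₀ d + 5 = 12.62 − 5·1.2807 + 5 = 11.217
M − M_☉ = 11.217 − 4.83 = 6.387
L/L_☉ = 10^(−0.4 × 6.387) = 2.788×10^-3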